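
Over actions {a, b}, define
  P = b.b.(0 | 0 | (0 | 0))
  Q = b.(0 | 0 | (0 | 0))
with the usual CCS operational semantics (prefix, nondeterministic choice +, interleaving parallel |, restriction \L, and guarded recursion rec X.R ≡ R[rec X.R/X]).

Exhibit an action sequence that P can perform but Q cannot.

bb

LTS(P): 3 reachable states
  u0 = b.b.(0 | 0 | (0 | 0)) → —b→ u1
  u1 = b.(0 | 0 | (0 | 0)) → —b→ u2
  u2 = 0 | 0 | (0 | 0) → ·
LTS(Q): 2 reachable states
  v0 = b.(0 | 0 | (0 | 0)) → —b→ v1
  v1 = 0 | 0 | (0 | 0) → ·
Run σ = ⟨bb⟩ on P: start {u0}
  step 1 (b): {u1}
  step 2 (b): {u2}
  — P admits the full trace.
Run σ = ⟨bb⟩ on Q: start {v0}
  step 1 (b): {v1}
  step 2 (b): ∅ (Q stuck)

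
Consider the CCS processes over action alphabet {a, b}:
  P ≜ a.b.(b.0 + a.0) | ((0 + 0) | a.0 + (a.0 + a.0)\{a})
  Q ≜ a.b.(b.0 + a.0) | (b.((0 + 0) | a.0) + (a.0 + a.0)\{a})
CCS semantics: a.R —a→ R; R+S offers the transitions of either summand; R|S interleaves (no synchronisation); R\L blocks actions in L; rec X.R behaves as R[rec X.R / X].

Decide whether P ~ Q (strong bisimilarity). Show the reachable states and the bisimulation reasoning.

P's transition system — 8 states:
  m0 = a.b.(b.0 + a.0) | ((0 + 0) | a.0 + (a.0 + a.0)\{a}) | ··a··> m1, ··a··> m2
  m1 = a.b.(b.0 + a.0) | ((0 + 0) | 0) | ··a··> m3
  m2 = b.(b.0 + a.0) | ((0 + 0) | a.0 + (a.0 + a.0)\{a}) | ··a··> m3, ··b··> m4
  m3 = b.(b.0 + a.0) | ((0 + 0) | 0) | ··b··> m5
  m4 = (b.0 + a.0) | ((0 + 0) | a.0 + (a.0 + a.0)\{a}) | ··a··> m5, ··a··> m6, ··b··> m6
  m5 = (b.0 + a.0) | ((0 + 0) | 0) | ··a··> m7, ··b··> m7
  m6 = 0 | ((0 + 0) | a.0 + (a.0 + a.0)\{a}) | ··a··> m7
  m7 = 0 | ((0 + 0) | 0) | deadlocked
Q's transition system — 12 states:
  n0 = a.b.(b.0 + a.0) | (b.((0 + 0) | a.0) + (a.0 + a.0)\{a}) | ··a··> n1, ··b··> n2
  n1 = b.(b.0 + a.0) | (b.((0 + 0) | a.0) + (a.0 + a.0)\{a}) | ··b··> n3, ··b··> n4
  n2 = a.b.(b.0 + a.0) | ((0 + 0) | a.0) | ··a··> n4, ··a··> n5
  n3 = (b.0 + a.0) | (b.((0 + 0) | a.0) + (a.0 + a.0)\{a}) | ··a··> n6, ··b··> n6, ··b··> n7
  n4 = b.(b.0 + a.0) | ((0 + 0) | a.0) | ··a··> n8, ··b··> n7
  n5 = a.b.(b.0 + a.0) | ((0 + 0) | 0) | ··a··> n8
  n6 = 0 | (b.((0 + 0) | a.0) + (a.0 + a.0)\{a}) | ··b··> n9
  n7 = (b.0 + a.0) | ((0 + 0) | a.0) | ··a··> n10, ··a··> n9, ··b··> n9
  n8 = b.(b.0 + a.0) | ((0 + 0) | 0) | ··b··> n10
  n9 = 0 | ((0 + 0) | a.0) | ··a··> n11
  n10 = (b.0 + a.0) | ((0 + 0) | 0) | ··a··> n11, ··b··> n11
  n11 = 0 | ((0 + 0) | 0) | deadlocked
Partition-refinement fixed point:
  B0 = {m0, n2}
  B1 = {m1, n5}
  B2 = {m3, n8}
  B3 = {m5, n10}
  B4 = {m7, n11}
  B5 = {m2, n4}
  B6 = {m4, n7}
  B7 = {m6, n9}
  B8 = {n0}
  B9 = {n1}
  B10 = {n3}
  B11 = {n6}
m0 ∈ B0, n0 ∈ B8 → different blocks

P ≁ Q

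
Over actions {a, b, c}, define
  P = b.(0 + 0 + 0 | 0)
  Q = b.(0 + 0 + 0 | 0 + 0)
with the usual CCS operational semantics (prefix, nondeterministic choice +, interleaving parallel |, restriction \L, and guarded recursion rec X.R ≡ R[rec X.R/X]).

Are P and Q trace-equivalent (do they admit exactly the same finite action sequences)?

YES

P's transition system — 2 states:
  s0 = b.(0 + 0 + 0 | 0) → --b--▸ s1
  s1 = 0 + 0 + 0 | 0 → stopped
Q's transition system — 2 states:
  t0 = b.(0 + 0 + 0 | 0 + 0) → --b--▸ t1
  t1 = 0 + 0 + 0 | 0 + 0 → stopped
Coarsest stable partition (strong bisimilarity classes):
  B0 = {s0, t0}
  B1 = {s1, t1}
s0 ∈ B0, t0 ∈ B0 → same block
Bisimilar ⇒ trace-equivalent.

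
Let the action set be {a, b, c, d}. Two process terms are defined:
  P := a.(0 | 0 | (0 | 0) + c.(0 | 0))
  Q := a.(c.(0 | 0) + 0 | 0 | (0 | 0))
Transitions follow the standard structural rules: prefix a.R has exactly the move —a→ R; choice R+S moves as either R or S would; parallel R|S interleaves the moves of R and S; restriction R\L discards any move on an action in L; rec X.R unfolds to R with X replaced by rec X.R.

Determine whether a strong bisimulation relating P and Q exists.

Reachable graph of P (3 states):
  p0 = a.(0 | 0 | (0 | 0) + c.(0 | 0)) :: -a-> p1
  p1 = 0 | 0 | (0 | 0) + c.(0 | 0) :: -c-> p2
  p2 = 0 | 0 :: ∅
Reachable graph of Q (3 states):
  q0 = a.(c.(0 | 0) + 0 | 0 | (0 | 0)) :: -a-> q1
  q1 = c.(0 | 0) + 0 | 0 | (0 | 0) :: -c-> q2
  q2 = 0 | 0 :: ∅
Partition-refinement fixed point:
  B0 = {p0, q0}
  B1 = {p1, q1}
  B2 = {p2, q2}
p0 ∈ B0, q0 ∈ B0 → same block

YES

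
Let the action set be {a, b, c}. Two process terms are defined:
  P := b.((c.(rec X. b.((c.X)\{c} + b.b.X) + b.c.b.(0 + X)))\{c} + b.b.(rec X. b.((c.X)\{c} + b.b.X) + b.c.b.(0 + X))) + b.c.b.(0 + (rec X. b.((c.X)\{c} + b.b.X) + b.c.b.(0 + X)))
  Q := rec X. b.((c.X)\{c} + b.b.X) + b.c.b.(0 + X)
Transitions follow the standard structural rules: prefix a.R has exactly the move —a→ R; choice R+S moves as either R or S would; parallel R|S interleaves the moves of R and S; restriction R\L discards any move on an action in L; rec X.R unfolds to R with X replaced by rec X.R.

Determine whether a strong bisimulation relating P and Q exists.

bisimilar

LTS(P): 7 reachable states
  p0 = b.((c.(rec X. b.((c.X)\{c} + b.b.X) + b.c.b.(0 + X)))\{c} + b.b.(rec X. b.((c.X)\{c} + b.b.X) + b.c.b.(0 + X))) + b.c.b.(0 + (rec X. b.((c.X)\{c} + b.b.X) + b.c.b.(0 + X))) :: —b→ p1, —b→ p2
  p1 = (c.(rec X. b.((c.X)\{c} + b.b.X) + b.c.b.(0 + X)))\{c} + b.b.(rec X. b.((c.X)\{c} + b.b.X) + b.c.b.(0 + X)) :: —b→ p3
  p2 = c.b.(0 + (rec X. b.((c.X)\{c} + b.b.X) + b.c.b.(0 + X))) :: —c→ p4
  p3 = b.(rec X. b.((c.X)\{c} + b.b.X) + b.c.b.(0 + X)) :: —b→ p5
  p4 = b.(0 + (rec X. b.((c.X)\{c} + b.b.X) + b.c.b.(0 + X))) :: —b→ p6
  p5 = rec X. b.((c.X)\{c} + b.b.X) + b.c.b.(0 + X) :: —b→ p1, —b→ p2
  p6 = 0 + (rec X. b.((c.X)\{c} + b.b.X) + b.c.b.(0 + X)) :: —b→ p1, —b→ p2
LTS(Q): 6 reachable states
  q0 = rec X. b.((c.X)\{c} + b.b.X) + b.c.b.(0 + X) :: —b→ q1, —b→ q2
  q1 = (c.(rec X. b.((c.X)\{c} + b.b.X) + b.c.b.(0 + X)))\{c} + b.b.(rec X. b.((c.X)\{c} + b.b.X) + b.c.b.(0 + X)) :: —b→ q3
  q2 = c.b.(0 + (rec X. b.((c.X)\{c} + b.b.X) + b.c.b.(0 + X))) :: —c→ q4
  q3 = b.(rec X. b.((c.X)\{c} + b.b.X) + b.c.b.(0 + X)) :: —b→ q0
  q4 = b.(0 + (rec X. b.((c.X)\{c} + b.b.X) + b.c.b.(0 + X))) :: —b→ q5
  q5 = 0 + (rec X. b.((c.X)\{c} + b.b.X) + b.c.b.(0 + X)) :: —b→ q1, —b→ q2
Bisimilarity quotient blocks:
  B0 = {p0, p5, p6, q0, q5}
  B1 = {p2, q2}
  B2 = {p3, p4, q3, q4}
  B3 = {p1, q1}
p0 ∈ B0, q0 ∈ B0 → same block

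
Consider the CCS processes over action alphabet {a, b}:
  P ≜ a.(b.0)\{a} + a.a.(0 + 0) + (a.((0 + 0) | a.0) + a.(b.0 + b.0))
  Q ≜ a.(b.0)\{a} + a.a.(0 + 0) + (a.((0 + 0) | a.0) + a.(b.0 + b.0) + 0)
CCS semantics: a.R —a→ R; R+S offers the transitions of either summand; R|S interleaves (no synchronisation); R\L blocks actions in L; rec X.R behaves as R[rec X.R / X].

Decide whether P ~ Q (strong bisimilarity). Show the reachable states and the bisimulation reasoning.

Reachable graph of P (9 states):
  s0 = a.(b.0)\{a} + a.a.(0 + 0) + (a.((0 + 0) | a.0) + a.(b.0 + b.0)) → -a-> s1, -a-> s2, -a-> s3, -a-> s4
  s1 = (0 + 0) | a.0 → -a-> s5
  s2 = (b.0)\{a} → -b-> s6
  s3 = a.(0 + 0) → -a-> s7
  s4 = b.0 + b.0 → -b-> s8
  s5 = (0 + 0) | 0 → ·
  s6 = 0\{a} → ·
  s7 = 0 + 0 → ·
  s8 = 0 → ·
Reachable graph of Q (9 states):
  t0 = a.(b.0)\{a} + a.a.(0 + 0) + (a.((0 + 0) | a.0) + a.(b.0 + b.0) + 0) → -a-> t1, -a-> t2, -a-> t3, -a-> t4
  t1 = (0 + 0) | a.0 → -a-> t5
  t2 = (b.0)\{a} → -b-> t6
  t3 = a.(0 + 0) → -a-> t7
  t4 = b.0 + b.0 → -b-> t8
  t5 = (0 + 0) | 0 → ·
  t6 = 0\{a} → ·
  t7 = 0 + 0 → ·
  t8 = 0 → ·
Coarsest stable partition (strong bisimilarity classes):
  B0 = {s0, t0}
  B1 = {s2, s4, t2, t4}
  B2 = {s5, s6, s7, s8, t5, t6, t7, t8}
  B3 = {s1, s3, t1, t3}
s0 ∈ B0, t0 ∈ B0 → same block

P ~ Q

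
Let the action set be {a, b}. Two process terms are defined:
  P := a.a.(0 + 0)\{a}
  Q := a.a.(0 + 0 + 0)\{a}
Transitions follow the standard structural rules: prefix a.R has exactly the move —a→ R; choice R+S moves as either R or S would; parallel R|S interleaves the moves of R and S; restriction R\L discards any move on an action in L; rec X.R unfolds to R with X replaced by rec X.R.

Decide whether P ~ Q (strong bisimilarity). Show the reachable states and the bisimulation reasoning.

YES

LTS(P): 3 reachable states
  s0 = a.a.(0 + 0)\{a} | —a→ s1
  s1 = a.(0 + 0)\{a} | —a→ s2
  s2 = (0 + 0)\{a} | stopped
LTS(Q): 3 reachable states
  t0 = a.a.(0 + 0 + 0)\{a} | —a→ t1
  t1 = a.(0 + 0 + 0)\{a} | —a→ t2
  t2 = (0 + 0 + 0)\{a} | stopped
Partition-refinement fixed point:
  B0 = {s0, t0}
  B1 = {s1, t1}
  B2 = {s2, t2}
s0 ∈ B0, t0 ∈ B0 → same block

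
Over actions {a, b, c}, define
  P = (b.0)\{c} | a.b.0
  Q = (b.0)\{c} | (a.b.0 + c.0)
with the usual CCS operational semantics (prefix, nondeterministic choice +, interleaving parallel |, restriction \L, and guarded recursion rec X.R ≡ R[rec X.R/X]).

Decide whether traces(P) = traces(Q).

P's transition system — 6 states:
  s0 = (b.0)\{c} | a.b.0 ⊢ ··a··> s1, ··b··> s2
  s1 = (b.0)\{c} | b.0 ⊢ ··b··> s3, ··b··> s4
  s2 = 0\{c} | a.b.0 ⊢ ··a··> s4
  s3 = (b.0)\{c} | 0 ⊢ ··b··> s5
  s4 = 0\{c} | b.0 ⊢ ··b··> s5
  s5 = 0\{c} | 0 ⊢ deadlocked
Q's transition system — 6 states:
  t0 = (b.0)\{c} | (a.b.0 + c.0) ⊢ ··a··> t1, ··b··> t2, ··c··> t3
  t1 = (b.0)\{c} | b.0 ⊢ ··b··> t3, ··b··> t4
  t2 = 0\{c} | (a.b.0 + c.0) ⊢ ··a··> t4, ··c··> t5
  t3 = (b.0)\{c} | 0 ⊢ ··b··> t5
  t4 = 0\{c} | b.0 ⊢ ··b··> t5
  t5 = 0\{c} | 0 ⊢ deadlocked
Trace ⟨c⟩ through Q, begin at {t0}:
  [1] c ⇒ {t3}
  — Q admits the full trace.
Trace ⟨c⟩ through P, begin at {s0}:
  [1] c ⇒ ∅  — P cannot continue

NO — witness ⟨c⟩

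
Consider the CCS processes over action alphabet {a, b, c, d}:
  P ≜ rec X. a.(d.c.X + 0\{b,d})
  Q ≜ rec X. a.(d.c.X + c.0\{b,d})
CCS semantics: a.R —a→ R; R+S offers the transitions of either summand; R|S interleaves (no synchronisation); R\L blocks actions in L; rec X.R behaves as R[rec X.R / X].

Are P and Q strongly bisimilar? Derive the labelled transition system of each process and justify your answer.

not bisimilar

Reachable graph of P (3 states):
  s0 = rec X. a.(d.c.X + 0\{b,d}) → -a-> s1
  s1 = d.c.(rec X. a.(d.c.X + 0\{b,d})) + 0\{b,d} → -d-> s2
  s2 = c.(rec X. a.(d.c.X + 0\{b,d})) → -c-> s0
Reachable graph of Q (4 states):
  t0 = rec X. a.(d.c.X + c.0\{b,d}) → -a-> t1
  t1 = d.c.(rec X. a.(d.c.X + c.0\{b,d})) + c.0\{b,d} → -c-> t2, -d-> t3
  t2 = 0\{b,d} → stopped
  t3 = c.(rec X. a.(d.c.X + c.0\{b,d})) → -c-> t0
Bisimilarity quotient blocks:
  B0 = {s0}
  B1 = {s1}
  B2 = {s2}
  B3 = {t0}
  B4 = {t1}
  B5 = {t2}
  B6 = {t3}
s0 ∈ B0, t0 ∈ B3 → different blocks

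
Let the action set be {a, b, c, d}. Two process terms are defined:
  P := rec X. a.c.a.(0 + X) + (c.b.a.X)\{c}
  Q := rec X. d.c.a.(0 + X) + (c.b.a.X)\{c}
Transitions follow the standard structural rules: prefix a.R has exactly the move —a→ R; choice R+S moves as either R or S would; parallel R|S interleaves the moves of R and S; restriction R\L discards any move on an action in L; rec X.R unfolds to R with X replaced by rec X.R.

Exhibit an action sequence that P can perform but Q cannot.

a

P's transition system — 4 states:
  m0 = rec X. a.c.a.(0 + X) + (c.b.a.X)\{c} | ··a··> m1
  m1 = c.a.(0 + (rec X. a.c.a.(0 + X) + (c.b.a.X)\{c})) | ··c··> m2
  m2 = a.(0 + (rec X. a.c.a.(0 + X) + (c.b.a.X)\{c})) | ··a··> m3
  m3 = 0 + (rec X. a.c.a.(0 + X) + (c.b.a.X)\{c}) | ··a··> m1
Q's transition system — 4 states:
  n0 = rec X. d.c.a.(0 + X) + (c.b.a.X)\{c} | ··d··> n1
  n1 = c.a.(0 + (rec X. d.c.a.(0 + X) + (c.b.a.X)\{c})) | ··c··> n2
  n2 = a.(0 + (rec X. d.c.a.(0 + X) + (c.b.a.X)\{c})) | ··a··> n3
  n3 = 0 + (rec X. d.c.a.(0 + X) + (c.b.a.X)\{c}) | ··d··> n1
Trace ⟨a⟩ through P, begin at {m0}:
  [1] a ⇒ {m1}
  — P admits the full trace.
Trace ⟨a⟩ through Q, begin at {n0}:
  [1] a ⇒ ∅  — Q cannot continue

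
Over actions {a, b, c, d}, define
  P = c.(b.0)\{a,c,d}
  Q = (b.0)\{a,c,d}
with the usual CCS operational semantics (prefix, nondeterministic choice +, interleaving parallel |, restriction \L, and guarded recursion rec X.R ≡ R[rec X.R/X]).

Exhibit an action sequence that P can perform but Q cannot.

c

P's transition system — 3 states:
  s0 = c.(b.0)\{a,c,d} ⊢ -c-> s1
  s1 = (b.0)\{a,c,d} ⊢ -b-> s2
  s2 = 0\{a,c,d} ⊢ (no moves)
Q's transition system — 2 states:
  t0 = (b.0)\{a,c,d} ⊢ -b-> t1
  t1 = 0\{a,c,d} ⊢ (no moves)
Run σ = ⟨c⟩ on P: start {s0}
  step 1 (c): {s1}
  — P admits the full trace.
Run σ = ⟨c⟩ on Q: start {t0}
  step 1 (c): no successor for Q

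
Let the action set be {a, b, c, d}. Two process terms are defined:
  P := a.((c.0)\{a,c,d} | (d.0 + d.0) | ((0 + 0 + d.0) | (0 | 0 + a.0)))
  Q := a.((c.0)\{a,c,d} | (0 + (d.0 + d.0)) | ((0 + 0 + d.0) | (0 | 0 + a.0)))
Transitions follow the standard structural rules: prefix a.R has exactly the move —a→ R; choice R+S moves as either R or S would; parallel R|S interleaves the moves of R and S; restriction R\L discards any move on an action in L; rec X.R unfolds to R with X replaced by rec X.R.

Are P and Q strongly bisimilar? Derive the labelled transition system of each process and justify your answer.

YES

P's transition system — 9 states:
  m0 = a.((c.0)\{a,c,d} | (d.0 + d.0) | ((0 + 0 + d.0) | (0 | 0 + a.0))) has moves =a=> m1
  m1 = (c.0)\{a,c,d} | (d.0 + d.0) | ((0 + 0 + d.0) | (0 | 0 + a.0)) has moves =a=> m2, =d=> m3, =d=> m4
  m2 = (c.0)\{a,c,d} | (d.0 + d.0) | ((0 + 0 + d.0) | 0) has moves =d=> m5, =d=> m6
  m3 = (c.0)\{a,c,d} | (d.0 + d.0) | (0 | (0 | 0 + a.0)) has moves =a=> m5, =d=> m7
  m4 = (c.0)\{a,c,d} | 0 | ((0 + 0 + d.0) | (0 | 0 + a.0)) has moves =a=> m6, =d=> m7
  m5 = (c.0)\{a,c,d} | (d.0 + d.0) | (0 | 0) has moves =d=> m8
  m6 = (c.0)\{a,c,d} | 0 | ((0 + 0 + d.0) | 0) has moves =d=> m8
  m7 = (c.0)\{a,c,d} | 0 | (0 | (0 | 0 + a.0)) has moves =a=> m8
  m8 = (c.0)\{a,c,d} | 0 | (0 | 0) has moves ·
Q's transition system — 9 states:
  n0 = a.((c.0)\{a,c,d} | (0 + (d.0 + d.0)) | ((0 + 0 + d.0) | (0 | 0 + a.0))) has moves =a=> n1
  n1 = (c.0)\{a,c,d} | (0 + (d.0 + d.0)) | ((0 + 0 + d.0) | (0 | 0 + a.0)) has moves =a=> n2, =d=> n3, =d=> n4
  n2 = (c.0)\{a,c,d} | (0 + (d.0 + d.0)) | ((0 + 0 + d.0) | 0) has moves =d=> n5, =d=> n6
  n3 = (c.0)\{a,c,d} | (0 + (d.0 + d.0)) | (0 | (0 | 0 + a.0)) has moves =a=> n5, =d=> n7
  n4 = (c.0)\{a,c,d} | 0 | ((0 + 0 + d.0) | (0 | 0 + a.0)) has moves =a=> n6, =d=> n7
  n5 = (c.0)\{a,c,d} | (0 + (d.0 + d.0)) | (0 | 0) has moves =d=> n8
  n6 = (c.0)\{a,c,d} | 0 | ((0 + 0 + d.0) | 0) has moves =d=> n8
  n7 = (c.0)\{a,c,d} | 0 | (0 | (0 | 0 + a.0)) has moves =a=> n8
  n8 = (c.0)\{a,c,d} | 0 | (0 | 0) has moves ·
Bisimilarity quotient blocks:
  B0 = {m0, n0}
  B1 = {m1, n1}
  B2 = {m3, m4, n3, n4}
  B3 = {m5, m6, n5, n6}
  B4 = {m8, n8}
  B5 = {m7, n7}
  B6 = {m2, n2}
m0 ∈ B0, n0 ∈ B0 → same block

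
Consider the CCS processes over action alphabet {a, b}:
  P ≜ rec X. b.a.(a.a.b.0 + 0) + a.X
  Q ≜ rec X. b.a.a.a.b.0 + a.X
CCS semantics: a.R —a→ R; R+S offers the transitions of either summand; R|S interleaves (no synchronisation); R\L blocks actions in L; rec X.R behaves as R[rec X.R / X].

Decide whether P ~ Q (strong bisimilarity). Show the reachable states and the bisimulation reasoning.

P ~ Q

P's transition system — 6 states:
  s0 = rec X. b.a.(a.a.b.0 + 0) + a.X :: —a→ s0, —b→ s1
  s1 = a.(a.a.b.0 + 0) :: —a→ s2
  s2 = a.a.b.0 + 0 :: —a→ s3
  s3 = a.b.0 :: —a→ s4
  s4 = b.0 :: —b→ s5
  s5 = 0 :: ·
Q's transition system — 6 states:
  t0 = rec X. b.a.a.a.b.0 + a.X :: —a→ t0, —b→ t1
  t1 = a.a.a.b.0 :: —a→ t2
  t2 = a.a.b.0 :: —a→ t3
  t3 = a.b.0 :: —a→ t4
  t4 = b.0 :: —b→ t5
  t5 = 0 :: ·
Bisimilarity quotient blocks:
  B0 = {s0, t0}
  B1 = {s1, t1}
  B2 = {s2, t2}
  B3 = {s3, t3}
  B4 = {s4, t4}
  B5 = {s5, t5}
s0 ∈ B0, t0 ∈ B0 → same block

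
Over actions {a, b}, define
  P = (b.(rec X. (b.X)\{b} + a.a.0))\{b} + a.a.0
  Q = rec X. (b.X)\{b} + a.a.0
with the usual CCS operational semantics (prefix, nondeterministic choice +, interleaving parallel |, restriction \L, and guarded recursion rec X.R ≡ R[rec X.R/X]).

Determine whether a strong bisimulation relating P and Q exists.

P ~ Q

LTS(P): 3 reachable states
  u0 = (b.(rec X. (b.X)\{b} + a.a.0))\{b} + a.a.0 | —a→ u1
  u1 = a.0 | —a→ u2
  u2 = 0 | deadlocked
LTS(Q): 3 reachable states
  v0 = rec X. (b.X)\{b} + a.a.0 | —a→ v1
  v1 = a.0 | —a→ v2
  v2 = 0 | deadlocked
Bisimilarity quotient blocks:
  B0 = {u0, v0}
  B1 = {u1, v1}
  B2 = {u2, v2}
u0 ∈ B0, v0 ∈ B0 → same block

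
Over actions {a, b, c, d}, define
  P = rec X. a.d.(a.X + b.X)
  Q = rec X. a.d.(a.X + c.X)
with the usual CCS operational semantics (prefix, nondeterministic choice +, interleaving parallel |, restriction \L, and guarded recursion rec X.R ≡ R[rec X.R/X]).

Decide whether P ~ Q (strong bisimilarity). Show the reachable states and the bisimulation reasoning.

NO

P's transition system — 3 states:
  s0 = rec X. a.d.(a.X + b.X) :: =a=> s1
  s1 = d.(a.(rec X. a.d.(a.X + b.X)) + b.(rec X. a.d.(a.X + b.X))) :: =d=> s2
  s2 = a.(rec X. a.d.(a.X + b.X)) + b.(rec X. a.d.(a.X + b.X)) :: =a=> s0, =b=> s0
Q's transition system — 3 states:
  t0 = rec X. a.d.(a.X + c.X) :: =a=> t1
  t1 = d.(a.(rec X. a.d.(a.X + c.X)) + c.(rec X. a.d.(a.X + c.X))) :: =d=> t2
  t2 = a.(rec X. a.d.(a.X + c.X)) + c.(rec X. a.d.(a.X + c.X)) :: =a=> t0, =c=> t0
Coarsest stable partition (strong bisimilarity classes):
  B0 = {s0}
  B1 = {s1}
  B2 = {s2}
  B3 = {t0}
  B4 = {t1}
  B5 = {t2}
s0 ∈ B0, t0 ∈ B3 → different blocks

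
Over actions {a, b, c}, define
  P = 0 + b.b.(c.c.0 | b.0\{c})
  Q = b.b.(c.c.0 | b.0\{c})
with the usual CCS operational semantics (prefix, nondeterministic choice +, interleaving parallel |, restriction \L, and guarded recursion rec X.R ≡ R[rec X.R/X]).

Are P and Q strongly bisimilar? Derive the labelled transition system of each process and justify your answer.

P's transition system — 8 states:
  m0 = 0 + b.b.(c.c.0 | b.0\{c}) has moves =b=> m1
  m1 = b.(c.c.0 | b.0\{c}) has moves =b=> m2
  m2 = c.c.0 | b.0\{c} has moves =b=> m3, =c=> m4
  m3 = c.c.0 | 0\{c} has moves =c=> m5
  m4 = c.0 | b.0\{c} has moves =b=> m5, =c=> m6
  m5 = c.0 | 0\{c} has moves =c=> m7
  m6 = 0 | b.0\{c} has moves =b=> m7
  m7 = 0 | 0\{c} has moves ∅
Q's transition system — 8 states:
  n0 = b.b.(c.c.0 | b.0\{c}) has moves =b=> n1
  n1 = b.(c.c.0 | b.0\{c}) has moves =b=> n2
  n2 = c.c.0 | b.0\{c} has moves =b=> n3, =c=> n4
  n3 = c.c.0 | 0\{c} has moves =c=> n5
  n4 = c.0 | b.0\{c} has moves =b=> n5, =c=> n6
  n5 = c.0 | 0\{c} has moves =c=> n7
  n6 = 0 | b.0\{c} has moves =b=> n7
  n7 = 0 | 0\{c} has moves ∅
Bisimilarity quotient blocks:
  B0 = {m0, n0}
  B1 = {m1, n1}
  B2 = {m2, n2}
  B3 = {m4, n4}
  B4 = {m6, n6}
  B5 = {m7, n7}
  B6 = {m5, n5}
  B7 = {m3, n3}
m0 ∈ B0, n0 ∈ B0 → same block

P ~ Q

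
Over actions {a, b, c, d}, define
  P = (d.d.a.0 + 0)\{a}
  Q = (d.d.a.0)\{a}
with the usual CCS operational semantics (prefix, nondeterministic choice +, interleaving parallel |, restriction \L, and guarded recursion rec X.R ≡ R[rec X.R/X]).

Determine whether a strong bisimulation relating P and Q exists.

YES

P's transition system — 3 states:
  p0 = (d.d.a.0 + 0)\{a} has moves --d--▸ p1
  p1 = (d.a.0)\{a} has moves --d--▸ p2
  p2 = (a.0)\{a} has moves ·
Q's transition system — 3 states:
  q0 = (d.d.a.0)\{a} has moves --d--▸ q1
  q1 = (d.a.0)\{a} has moves --d--▸ q2
  q2 = (a.0)\{a} has moves ·
Coarsest stable partition (strong bisimilarity classes):
  B0 = {p0, q0}
  B1 = {p1, q1}
  B2 = {p2, q2}
p0 ∈ B0, q0 ∈ B0 → same block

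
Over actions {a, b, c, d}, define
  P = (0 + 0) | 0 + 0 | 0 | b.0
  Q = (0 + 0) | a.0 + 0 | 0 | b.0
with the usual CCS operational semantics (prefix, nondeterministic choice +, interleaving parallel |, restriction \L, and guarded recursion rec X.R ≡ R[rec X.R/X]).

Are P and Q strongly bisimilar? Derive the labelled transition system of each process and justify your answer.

P ≁ Q

LTS(P): 2 reachable states
  s0 = (0 + 0) | 0 + 0 | 0 | b.0 | =b=> s1
  s1 = 0 | 0 | 0 | ∅
LTS(Q): 3 reachable states
  t0 = (0 + 0) | a.0 + 0 | 0 | b.0 | =a=> t1, =b=> t2
  t1 = (0 + 0) | 0 | ∅
  t2 = 0 | 0 | 0 | ∅
Partition-refinement fixed point:
  B0 = {s0}
  B1 = {s1, t1, t2}
  B2 = {t0}
s0 ∈ B0, t0 ∈ B2 → different blocks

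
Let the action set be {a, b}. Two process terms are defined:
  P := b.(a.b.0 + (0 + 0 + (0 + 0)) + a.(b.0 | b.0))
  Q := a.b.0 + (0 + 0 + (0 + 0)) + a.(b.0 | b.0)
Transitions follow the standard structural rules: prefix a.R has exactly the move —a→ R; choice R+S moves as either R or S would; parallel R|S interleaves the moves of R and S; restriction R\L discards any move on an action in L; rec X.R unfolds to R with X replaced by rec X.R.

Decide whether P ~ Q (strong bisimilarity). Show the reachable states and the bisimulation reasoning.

Reachable graph of P (8 states):
  s0 = b.(a.b.0 + (0 + 0 + (0 + 0)) + a.(b.0 | b.0)) → —b→ s1
  s1 = a.b.0 + (0 + 0 + (0 + 0)) + a.(b.0 | b.0) → —a→ s2, —a→ s3
  s2 = b.0 → —b→ s4
  s3 = b.0 | b.0 → —b→ s5, —b→ s6
  s4 = 0 → ·
  s5 = 0 | b.0 → —b→ s7
  s6 = b.0 | 0 → —b→ s7
  s7 = 0 | 0 → ·
Reachable graph of Q (7 states):
  t0 = a.b.0 + (0 + 0 + (0 + 0)) + a.(b.0 | b.0) → —a→ t1, —a→ t2
  t1 = b.0 → —b→ t3
  t2 = b.0 | b.0 → —b→ t4, —b→ t5
  t3 = 0 → ·
  t4 = 0 | b.0 → —b→ t6
  t5 = b.0 | 0 → —b→ t6
  t6 = 0 | 0 → ·
Bisimilarity quotient blocks:
  B0 = {s0}
  B1 = {s1, t0}
  B2 = {s3, t2}
  B3 = {s2, s5, s6, t1, t4, t5}
  B4 = {s4, s7, t3, t6}
s0 ∈ B0, t0 ∈ B1 → different blocks

P ≁ Q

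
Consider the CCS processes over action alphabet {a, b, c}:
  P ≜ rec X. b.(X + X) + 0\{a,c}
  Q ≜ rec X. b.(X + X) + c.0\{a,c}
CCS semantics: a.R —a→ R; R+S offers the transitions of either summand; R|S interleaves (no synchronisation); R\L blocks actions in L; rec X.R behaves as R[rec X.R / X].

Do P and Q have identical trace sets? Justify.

trace-distinct — witness ⟨c⟩

Reachable graph of P (2 states):
  u0 = rec X. b.(X + X) + 0\{a,c} ⊢ —b→ u1
  u1 = (rec X. b.(X + X) + 0\{a,c}) + (rec X. b.(X + X) + 0\{a,c}) ⊢ —b→ u1
Reachable graph of Q (3 states):
  v0 = rec X. b.(X + X) + c.0\{a,c} ⊢ —b→ v1, —c→ v2
  v1 = (rec X. b.(X + X) + c.0\{a,c}) + (rec X. b.(X + X) + c.0\{a,c}) ⊢ —b→ v1, —c→ v2
  v2 = 0\{a,c} ⊢ ∅
Run σ = ⟨c⟩ on Q: start {v0}
  [1] c ⇒ {v2}
  Q completes σ.
Run σ = ⟨c⟩ on P: start {u0}
  [1] c ⇒ ∅ (P stuck)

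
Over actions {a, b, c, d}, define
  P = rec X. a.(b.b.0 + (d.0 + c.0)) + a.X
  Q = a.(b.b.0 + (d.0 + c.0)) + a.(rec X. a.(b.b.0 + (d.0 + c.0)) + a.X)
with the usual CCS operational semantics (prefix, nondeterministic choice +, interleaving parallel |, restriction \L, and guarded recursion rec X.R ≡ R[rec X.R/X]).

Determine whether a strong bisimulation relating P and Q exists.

bisimilar

LTS(P): 4 reachable states
  m0 = rec X. a.(b.b.0 + (d.0 + c.0)) + a.X :: —a→ m0, —a→ m1
  m1 = b.b.0 + (d.0 + c.0) :: —b→ m2, —c→ m3, —d→ m3
  m2 = b.0 :: —b→ m3
  m3 = 0 :: deadlocked
LTS(Q): 5 reachable states
  n0 = a.(b.b.0 + (d.0 + c.0)) + a.(rec X. a.(b.b.0 + (d.0 + c.0)) + a.X) :: —a→ n1, —a→ n2
  n1 = b.b.0 + (d.0 + c.0) :: —b→ n3, —c→ n4, —d→ n4
  n2 = rec X. a.(b.b.0 + (d.0 + c.0)) + a.X :: —a→ n1, —a→ n2
  n3 = b.0 :: —b→ n4
  n4 = 0 :: deadlocked
Partition-refinement fixed point:
  B0 = {m0, n0, n2}
  B1 = {m1, n1}
  B2 = {m3, n4}
  B3 = {m2, n3}
m0 ∈ B0, n0 ∈ B0 → same block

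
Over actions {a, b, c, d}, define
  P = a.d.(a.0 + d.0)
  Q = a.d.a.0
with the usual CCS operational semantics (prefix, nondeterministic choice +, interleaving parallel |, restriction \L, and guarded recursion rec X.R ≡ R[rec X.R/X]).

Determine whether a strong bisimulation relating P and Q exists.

Reachable graph of P (4 states):
  s0 = a.d.(a.0 + d.0) :: ··a··> s1
  s1 = d.(a.0 + d.0) :: ··d··> s2
  s2 = a.0 + d.0 :: ··a··> s3, ··d··> s3
  s3 = 0 :: (no moves)
Reachable graph of Q (4 states):
  t0 = a.d.a.0 :: ··a··> t1
  t1 = d.a.0 :: ··d··> t2
  t2 = a.0 :: ··a··> t3
  t3 = 0 :: (no moves)
Coarsest stable partition (strong bisimilarity classes):
  B0 = {s0}
  B1 = {s1}
  B2 = {s2}
  B3 = {s3, t3}
  B4 = {t0}
  B5 = {t1}
  B6 = {t2}
s0 ∈ B0, t0 ∈ B4 → different blocks

P ≁ Q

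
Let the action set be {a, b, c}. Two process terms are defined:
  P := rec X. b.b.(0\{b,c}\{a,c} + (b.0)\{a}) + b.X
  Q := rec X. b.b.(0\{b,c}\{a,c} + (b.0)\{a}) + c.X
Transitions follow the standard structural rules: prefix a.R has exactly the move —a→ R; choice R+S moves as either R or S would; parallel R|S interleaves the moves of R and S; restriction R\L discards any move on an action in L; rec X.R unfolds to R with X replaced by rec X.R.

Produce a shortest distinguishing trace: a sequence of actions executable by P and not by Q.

bbbb

LTS(P): 4 reachable states
  m0 = rec X. b.b.(0\{b,c}\{a,c} + (b.0)\{a}) + b.X → --b--▸ m0, --b--▸ m1
  m1 = b.(0\{b,c}\{a,c} + (b.0)\{a}) → --b--▸ m2
  m2 = 0\{b,c}\{a,c} + (b.0)\{a} → --b--▸ m3
  m3 = 0\{a} → stopped
LTS(Q): 4 reachable states
  n0 = rec X. b.b.(0\{b,c}\{a,c} + (b.0)\{a}) + c.X → --b--▸ n1, --c--▸ n0
  n1 = b.(0\{b,c}\{a,c} + (b.0)\{a}) → --b--▸ n2
  n2 = 0\{b,c}\{a,c} + (b.0)\{a} → --b--▸ n3
  n3 = 0\{a} → stopped
Run σ = ⟨bbbb⟩ on P: start {m0}
  step 1 (b): {m0, m1}
  step 2 (b): {m0, m1, m2}
  step 3 (b): {m0, m1, m2, m3}
  step 4 (b): {m0, m1, m2, m3}
  — P admits the full trace.
Run σ = ⟨bbbb⟩ on Q: start {n0}
  step 1 (b): {n1}
  step 2 (b): {n2}
  step 3 (b): {n3}
  step 4 (b): no successor for Q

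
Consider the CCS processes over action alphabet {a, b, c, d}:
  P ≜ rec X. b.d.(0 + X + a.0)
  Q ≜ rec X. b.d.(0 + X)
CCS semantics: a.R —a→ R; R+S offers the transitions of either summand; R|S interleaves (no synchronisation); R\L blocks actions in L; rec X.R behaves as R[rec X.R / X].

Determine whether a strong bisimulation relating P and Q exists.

Reachable graph of P (4 states):
  u0 = rec X. b.d.(0 + X + a.0) has moves --b--▸ u1
  u1 = d.(0 + (rec X. b.d.(0 + X + a.0)) + a.0) has moves --d--▸ u2
  u2 = 0 + (rec X. b.d.(0 + X + a.0)) + a.0 has moves --a--▸ u3, --b--▸ u1
  u3 = 0 has moves ·
Reachable graph of Q (3 states):
  v0 = rec X. b.d.(0 + X) has moves --b--▸ v1
  v1 = d.(0 + (rec X. b.d.(0 + X))) has moves --d--▸ v2
  v2 = 0 + (rec X. b.d.(0 + X)) has moves --b--▸ v1
Partition-refinement fixed point:
  B0 = {u0}
  B1 = {u1}
  B2 = {u2}
  B3 = {u3}
  B4 = {v0, v2}
  B5 = {v1}
u0 ∈ B0, v0 ∈ B4 → different blocks

P ≁ Q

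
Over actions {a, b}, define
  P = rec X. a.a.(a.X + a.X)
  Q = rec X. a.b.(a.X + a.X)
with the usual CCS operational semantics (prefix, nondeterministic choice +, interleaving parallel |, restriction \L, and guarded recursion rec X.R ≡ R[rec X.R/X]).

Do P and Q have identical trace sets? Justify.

LTS(P): 3 reachable states
  p0 = rec X. a.a.(a.X + a.X) :: -a-> p1
  p1 = a.(a.(rec X. a.a.(a.X + a.X)) + a.(rec X. a.a.(a.X + a.X))) :: -a-> p2
  p2 = a.(rec X. a.a.(a.X + a.X)) + a.(rec X. a.a.(a.X + a.X)) :: -a-> p0
LTS(Q): 3 reachable states
  q0 = rec X. a.b.(a.X + a.X) :: -a-> q1
  q1 = b.(a.(rec X. a.b.(a.X + a.X)) + a.(rec X. a.b.(a.X + a.X))) :: -b-> q2
  q2 = a.(rec X. a.b.(a.X + a.X)) + a.(rec X. a.b.(a.X + a.X)) :: -a-> q0
Executing aa from P (initial set {p0}):
  [1] a ⇒ {p1}
  [2] a ⇒ {p2}
  — P admits the full trace.
Executing aa from Q (initial set {q0}):
  [1] a ⇒ {q1}
  [2] a ⇒ no successor for Q

trace-distinct — witness ⟨aa⟩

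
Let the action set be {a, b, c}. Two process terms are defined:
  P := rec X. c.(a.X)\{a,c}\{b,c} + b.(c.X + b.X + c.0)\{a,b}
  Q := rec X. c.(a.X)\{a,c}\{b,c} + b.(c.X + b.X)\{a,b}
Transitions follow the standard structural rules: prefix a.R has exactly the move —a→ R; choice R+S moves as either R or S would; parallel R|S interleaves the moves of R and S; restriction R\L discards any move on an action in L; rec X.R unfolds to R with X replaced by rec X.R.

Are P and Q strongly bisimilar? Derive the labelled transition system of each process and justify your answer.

not bisimilar

LTS(P): 6 reachable states
  m0 = rec X. c.(a.X)\{a,c}\{b,c} + b.(c.X + b.X + c.0)\{a,b} :: =b=> m1, =c=> m2
  m1 = (c.(rec X. c.(a.X)\{a,c}\{b,c} + b.(c.X + b.X + c.0)\{a,b}) + b.(rec X. c.(a.X)\{a,c}\{b,c} + b.(c.X + b.X + c.0)\{a,b}) + c.0)\{a,b} :: =c=> m3, =c=> m4
  m2 = (a.(rec X. c.(a.X)\{a,c}\{b,c} + b.(c.X + b.X + c.0)\{a,b}))\{a,c}\{b,c} :: ·
  m3 = (rec X. c.(a.X)\{a,c}\{b,c} + b.(c.X + b.X + c.0)\{a,b})\{a,b} :: =c=> m5
  m4 = 0\{a,b} :: ·
  m5 = (a.(rec X. c.(a.X)\{a,c}\{b,c} + b.(c.X + b.X + c.0)\{a,b}))\{a,c}\{b,c}\{a,b} :: ·
LTS(Q): 5 reachable states
  n0 = rec X. c.(a.X)\{a,c}\{b,c} + b.(c.X + b.X)\{a,b} :: =b=> n1, =c=> n2
  n1 = (c.(rec X. c.(a.X)\{a,c}\{b,c} + b.(c.X + b.X)\{a,b}) + b.(rec X. c.(a.X)\{a,c}\{b,c} + b.(c.X + b.X)\{a,b}))\{a,b} :: =c=> n3
  n2 = (a.(rec X. c.(a.X)\{a,c}\{b,c} + b.(c.X + b.X)\{a,b}))\{a,c}\{b,c} :: ·
  n3 = (rec X. c.(a.X)\{a,c}\{b,c} + b.(c.X + b.X)\{a,b})\{a,b} :: =c=> n4
  n4 = (a.(rec X. c.(a.X)\{a,c}\{b,c} + b.(c.X + b.X)\{a,b}))\{a,c}\{b,c}\{a,b} :: ·
Partition-refinement fixed point:
  B0 = {m0}
  B1 = {m2, m4, m5, n2, n4}
  B2 = {m1}
  B3 = {m3, n3}
  B4 = {n0}
  B5 = {n1}
m0 ∈ B0, n0 ∈ B4 → different blocks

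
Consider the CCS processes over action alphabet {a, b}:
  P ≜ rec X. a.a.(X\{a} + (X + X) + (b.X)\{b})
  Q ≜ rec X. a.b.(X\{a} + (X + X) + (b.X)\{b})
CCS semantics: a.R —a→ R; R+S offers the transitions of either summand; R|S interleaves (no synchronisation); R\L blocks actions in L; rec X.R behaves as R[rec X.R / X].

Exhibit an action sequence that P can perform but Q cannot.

LTS(P): 3 reachable states
  m0 = rec X. a.a.(X\{a} + (X + X) + (b.X)\{b}) :: =a=> m1
  m1 = a.((rec X. a.a.(X\{a} + (X + X) + (b.X)\{b}))\{a} + ((rec X. a.a.(X\{a} + (X + X) + (b.X)\{b})) + (rec X. a.a.(X\{a} + (X + X) + (b.X)\{b}))) + (b.(rec X. a.a.(X\{a} + (X + X) + (b.X)\{b})))\{b}) :: =a=> m2
  m2 = (rec X. a.a.(X\{a} + (X + X) + (b.X)\{b}))\{a} + ((rec X. a.a.(X\{a} + (X + X) + (b.X)\{b})) + (rec X. a.a.(X\{a} + (X + X) + (b.X)\{b}))) + (b.(rec X. a.a.(X\{a} + (X + X) + (b.X)\{b})))\{b} :: =a=> m1
LTS(Q): 3 reachable states
  n0 = rec X. a.b.(X\{a} + (X + X) + (b.X)\{b}) :: =a=> n1
  n1 = b.((rec X. a.b.(X\{a} + (X + X) + (b.X)\{b}))\{a} + ((rec X. a.b.(X\{a} + (X + X) + (b.X)\{b})) + (rec X. a.b.(X\{a} + (X + X) + (b.X)\{b}))) + (b.(rec X. a.b.(X\{a} + (X + X) + (b.X)\{b})))\{b}) :: =b=> n2
  n2 = (rec X. a.b.(X\{a} + (X + X) + (b.X)\{b}))\{a} + ((rec X. a.b.(X\{a} + (X + X) + (b.X)\{b})) + (rec X. a.b.(X\{a} + (X + X) + (b.X)\{b}))) + (b.(rec X. a.b.(X\{a} + (X + X) + (b.X)\{b})))\{b} :: =a=> n1
Run σ = ⟨aa⟩ on P: start {m0}
  step 1 (a): {m1}
  step 2 (a): {m2}
  ✓ P
Run σ = ⟨aa⟩ on Q: start {n0}
  step 1 (a): {n1}
  step 2 (a): no successor for Q

aa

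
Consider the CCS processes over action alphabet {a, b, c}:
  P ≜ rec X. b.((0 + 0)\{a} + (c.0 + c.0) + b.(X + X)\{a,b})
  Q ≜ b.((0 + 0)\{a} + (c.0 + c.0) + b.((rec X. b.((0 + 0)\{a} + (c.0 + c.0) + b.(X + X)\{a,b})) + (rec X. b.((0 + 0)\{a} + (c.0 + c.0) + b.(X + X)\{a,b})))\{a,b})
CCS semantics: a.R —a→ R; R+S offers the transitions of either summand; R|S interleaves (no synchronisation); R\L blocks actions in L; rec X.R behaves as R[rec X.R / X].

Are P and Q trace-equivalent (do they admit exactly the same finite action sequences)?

Reachable graph of P (4 states):
  u0 = rec X. b.((0 + 0)\{a} + (c.0 + c.0) + b.(X + X)\{a,b}) | —b→ u1
  u1 = (0 + 0)\{a} + (c.0 + c.0) + b.((rec X. b.((0 + 0)\{a} + (c.0 + c.0) + b.(X + X)\{a,b})) + (rec X. b.((0 + 0)\{a} + (c.0 + c.0) + b.(X + X)\{a,b})))\{a,b} | —b→ u2, —c→ u3
  u2 = ((rec X. b.((0 + 0)\{a} + (c.0 + c.0) + b.(X + X)\{a,b})) + (rec X. b.((0 + 0)\{a} + (c.0 + c.0) + b.(X + X)\{a,b})))\{a,b} | stopped
  u3 = 0 | stopped
Reachable graph of Q (4 states):
  v0 = b.((0 + 0)\{a} + (c.0 + c.0) + b.((rec X. b.((0 + 0)\{a} + (c.0 + c.0) + b.(X + X)\{a,b})) + (rec X. b.((0 + 0)\{a} + (c.0 + c.0) + b.(X + X)\{a,b})))\{a,b}) | —b→ v1
  v1 = (0 + 0)\{a} + (c.0 + c.0) + b.((rec X. b.((0 + 0)\{a} + (c.0 + c.0) + b.(X + X)\{a,b})) + (rec X. b.((0 + 0)\{a} + (c.0 + c.0) + b.(X + X)\{a,b})))\{a,b} | —b→ v2, —c→ v3
  v2 = ((rec X. b.((0 + 0)\{a} + (c.0 + c.0) + b.(X + X)\{a,b})) + (rec X. b.((0 + 0)\{a} + (c.0 + c.0) + b.(X + X)\{a,b})))\{a,b} | stopped
  v3 = 0 | stopped
Bisimilarity quotient blocks:
  B0 = {u0, v0}
  B1 = {u1, v1}
  B2 = {u2, u3, v2, v3}
u0 ∈ B0, v0 ∈ B0 → same block
Bisimilar ⇒ trace-equivalent.

traces(P) = traces(Q)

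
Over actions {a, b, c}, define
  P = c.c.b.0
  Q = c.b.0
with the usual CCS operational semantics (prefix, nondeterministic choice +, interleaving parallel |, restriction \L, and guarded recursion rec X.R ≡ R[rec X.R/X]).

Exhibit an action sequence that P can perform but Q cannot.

cc

LTS(P): 4 reachable states
  m0 = c.c.b.0 :: —c→ m1
  m1 = c.b.0 :: —c→ m2
  m2 = b.0 :: —b→ m3
  m3 = 0 :: (no moves)
LTS(Q): 3 reachable states
  n0 = c.b.0 :: —c→ n1
  n1 = b.0 :: —b→ n2
  n2 = 0 :: (no moves)
Run σ = ⟨cc⟩ on P: start {m0}
  after c @ step 1: {m1}
  after c @ step 2: {m2}
  — P admits the full trace.
Run σ = ⟨cc⟩ on Q: start {n0}
  after c @ step 1: {n1}
  after c @ step 2: ∅ (Q stuck)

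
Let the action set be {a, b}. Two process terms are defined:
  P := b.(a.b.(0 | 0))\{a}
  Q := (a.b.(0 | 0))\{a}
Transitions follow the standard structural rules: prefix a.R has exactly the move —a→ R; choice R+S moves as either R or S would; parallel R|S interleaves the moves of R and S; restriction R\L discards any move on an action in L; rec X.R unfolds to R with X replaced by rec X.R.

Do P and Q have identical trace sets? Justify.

P's transition system — 2 states:
  m0 = b.(a.b.(0 | 0))\{a} ⊢ —b→ m1
  m1 = (a.b.(0 | 0))\{a} ⊢ (no moves)
Q's transition system — 1 states:
  n0 = (a.b.(0 | 0))\{a} ⊢ (no moves)
Run σ = ⟨b⟩ on P: start {m0}
  [1] b ⇒ {m1}
  P completes σ.
Run σ = ⟨b⟩ on Q: start {n0}
  [1] b ⇒ no successor for Q

trace-distinct — witness ⟨b⟩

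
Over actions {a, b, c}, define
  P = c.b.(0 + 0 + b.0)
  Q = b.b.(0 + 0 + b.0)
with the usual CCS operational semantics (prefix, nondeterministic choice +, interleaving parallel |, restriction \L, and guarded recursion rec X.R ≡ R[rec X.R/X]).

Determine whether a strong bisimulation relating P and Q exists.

Reachable graph of P (4 states):
  u0 = c.b.(0 + 0 + b.0) ⊢ =c=> u1
  u1 = b.(0 + 0 + b.0) ⊢ =b=> u2
  u2 = 0 + 0 + b.0 ⊢ =b=> u3
  u3 = 0 ⊢ (no moves)
Reachable graph of Q (4 states):
  v0 = b.b.(0 + 0 + b.0) ⊢ =b=> v1
  v1 = b.(0 + 0 + b.0) ⊢ =b=> v2
  v2 = 0 + 0 + b.0 ⊢ =b=> v3
  v3 = 0 ⊢ (no moves)
Coarsest stable partition (strong bisimilarity classes):
  B0 = {u0}
  B1 = {u1, v1}
  B2 = {u2, v2}
  B3 = {u3, v3}
  B4 = {v0}
u0 ∈ B0, v0 ∈ B4 → different blocks

NO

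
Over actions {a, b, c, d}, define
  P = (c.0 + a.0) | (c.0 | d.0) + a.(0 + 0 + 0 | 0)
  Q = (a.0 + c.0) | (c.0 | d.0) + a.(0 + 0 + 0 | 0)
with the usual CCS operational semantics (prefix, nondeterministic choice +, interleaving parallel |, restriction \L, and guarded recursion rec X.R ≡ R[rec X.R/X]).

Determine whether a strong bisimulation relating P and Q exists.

YES

LTS(P): 9 reachable states
  s0 = (c.0 + a.0) | (c.0 | d.0) + a.(0 + 0 + 0 | 0) | -a-> s1, -a-> s2, -c-> s2, -c-> s3, -d-> s4
  s1 = 0 + 0 + 0 | 0 | stopped
  s2 = 0 | (c.0 | d.0) | -c-> s5, -d-> s6
  s3 = (c.0 + a.0) | (0 | d.0) | -a-> s5, -c-> s5, -d-> s7
  s4 = (c.0 + a.0) | (c.0 | 0) | -a-> s6, -c-> s6, -c-> s7
  s5 = 0 | (0 | d.0) | -d-> s8
  s6 = 0 | (c.0 | 0) | -c-> s8
  s7 = (c.0 + a.0) | (0 | 0) | -a-> s8, -c-> s8
  s8 = 0 | (0 | 0) | stopped
LTS(Q): 9 reachable states
  t0 = (a.0 + c.0) | (c.0 | d.0) + a.(0 + 0 + 0 | 0) | -a-> t1, -a-> t2, -c-> t2, -c-> t3, -d-> t4
  t1 = 0 + 0 + 0 | 0 | stopped
  t2 = 0 | (c.0 | d.0) | -c-> t5, -d-> t6
  t3 = (a.0 + c.0) | (0 | d.0) | -a-> t5, -c-> t5, -d-> t7
  t4 = (a.0 + c.0) | (c.0 | 0) | -a-> t6, -c-> t6, -c-> t7
  t5 = 0 | (0 | d.0) | -d-> t8
  t6 = 0 | (c.0 | 0) | -c-> t8
  t7 = (a.0 + c.0) | (0 | 0) | -a-> t8, -c-> t8
  t8 = 0 | (0 | 0) | stopped
Partition-refinement fixed point:
  B0 = {s0, t0}
  B1 = {s2, t2}
  B2 = {s6, t6}
  B3 = {s1, s8, t1, t8}
  B4 = {s5, t5}
  B5 = {s3, t3}
  B6 = {s7, t7}
  B7 = {s4, t4}
s0 ∈ B0, t0 ∈ B0 → same block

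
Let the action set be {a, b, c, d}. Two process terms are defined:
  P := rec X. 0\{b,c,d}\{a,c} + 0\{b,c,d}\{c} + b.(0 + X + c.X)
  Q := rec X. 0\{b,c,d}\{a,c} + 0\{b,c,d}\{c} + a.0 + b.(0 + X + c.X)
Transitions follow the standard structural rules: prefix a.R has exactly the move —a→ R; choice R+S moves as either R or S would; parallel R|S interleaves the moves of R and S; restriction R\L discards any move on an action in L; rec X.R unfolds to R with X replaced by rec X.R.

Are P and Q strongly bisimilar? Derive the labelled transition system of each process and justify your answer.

P ≁ Q

P's transition system — 2 states:
  m0 = rec X. 0\{b,c,d}\{a,c} + 0\{b,c,d}\{c} + b.(0 + X + c.X) has moves ··b··> m1
  m1 = 0 + (rec X. 0\{b,c,d}\{a,c} + 0\{b,c,d}\{c} + b.(0 + X + c.X)) + c.(rec X. 0\{b,c,d}\{a,c} + 0\{b,c,d}\{c} + b.(0 + X + c.X)) has moves ··b··> m1, ··c··> m0
Q's transition system — 3 states:
  n0 = rec X. 0\{b,c,d}\{a,c} + 0\{b,c,d}\{c} + a.0 + b.(0 + X + c.X) has moves ··a··> n1, ··b··> n2
  n1 = 0 has moves stopped
  n2 = 0 + (rec X. 0\{b,c,d}\{a,c} + 0\{b,c,d}\{c} + a.0 + b.(0 + X + c.X)) + c.(rec X. 0\{b,c,d}\{a,c} + 0\{b,c,d}\{c} + a.0 + b.(0 + X + c.X)) has moves ··a··> n1, ··b··> n2, ··c··> n0
Partition-refinement fixed point:
  B0 = {m0}
  B1 = {m1}
  B2 = {n0}
  B3 = {n1}
  B4 = {n2}
m0 ∈ B0, n0 ∈ B2 → different blocks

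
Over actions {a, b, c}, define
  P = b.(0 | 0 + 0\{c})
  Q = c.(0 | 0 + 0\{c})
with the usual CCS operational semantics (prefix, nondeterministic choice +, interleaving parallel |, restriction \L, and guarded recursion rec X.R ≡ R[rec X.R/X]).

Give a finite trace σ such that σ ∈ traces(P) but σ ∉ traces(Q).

b

P's transition system — 2 states:
  p0 = b.(0 | 0 + 0\{c}) → -b-> p1
  p1 = 0 | 0 + 0\{c} → ·
Q's transition system — 2 states:
  q0 = c.(0 | 0 + 0\{c}) → -c-> q1
  q1 = 0 | 0 + 0\{c} → ·
Run σ = ⟨b⟩ on P: start {p0}
  step 1 (b): {p1}
  ✓ P
Run σ = ⟨b⟩ on Q: start {q0}
  step 1 (b): no successor for Q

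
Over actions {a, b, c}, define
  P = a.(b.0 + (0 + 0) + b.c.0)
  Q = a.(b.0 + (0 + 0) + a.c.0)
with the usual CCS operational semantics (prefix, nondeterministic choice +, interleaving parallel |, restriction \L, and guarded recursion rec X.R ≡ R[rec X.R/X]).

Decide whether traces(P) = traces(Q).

traces(P) ≠ traces(Q) — witness ⟨abc⟩

Reachable graph of P (4 states):
  s0 = a.(b.0 + (0 + 0) + b.c.0) has moves -a-> s1
  s1 = b.0 + (0 + 0) + b.c.0 has moves -b-> s2, -b-> s3
  s2 = 0 has moves stopped
  s3 = c.0 has moves -c-> s2
Reachable graph of Q (4 states):
  t0 = a.(b.0 + (0 + 0) + a.c.0) has moves -a-> t1
  t1 = b.0 + (0 + 0) + a.c.0 has moves -a-> t2, -b-> t3
  t2 = c.0 has moves -c-> t3
  t3 = 0 has moves stopped
Run σ = ⟨abc⟩ on P: start {s0}
  step 1 (a): {s1}
  step 2 (b): {s2, s3}
  step 3 (c): {s2}
  P completes σ.
Run σ = ⟨abc⟩ on Q: start {t0}
  step 1 (a): {t1}
  step 2 (b): {t3}
  step 3 (c): no successor for Q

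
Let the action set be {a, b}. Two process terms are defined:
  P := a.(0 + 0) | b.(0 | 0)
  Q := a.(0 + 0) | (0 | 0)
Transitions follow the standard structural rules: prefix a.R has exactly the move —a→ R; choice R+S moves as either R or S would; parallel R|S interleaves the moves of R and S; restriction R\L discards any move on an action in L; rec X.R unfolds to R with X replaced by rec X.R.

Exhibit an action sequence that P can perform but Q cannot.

b

LTS(P): 4 reachable states
  m0 = a.(0 + 0) | b.(0 | 0) ⊢ ··a··> m1, ··b··> m2
  m1 = (0 + 0) | b.(0 | 0) ⊢ ··b··> m3
  m2 = a.(0 + 0) | (0 | 0) ⊢ ··a··> m3
  m3 = (0 + 0) | (0 | 0) ⊢ ∅
LTS(Q): 2 reachable states
  n0 = a.(0 + 0) | (0 | 0) ⊢ ··a··> n1
  n1 = (0 + 0) | (0 | 0) ⊢ ∅
Executing b from P (initial set {m0}):
  after b @ step 1: {m2}
  — P admits the full trace.
Executing b from Q (initial set {n0}):
  after b @ step 1: ∅ (Q stuck)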